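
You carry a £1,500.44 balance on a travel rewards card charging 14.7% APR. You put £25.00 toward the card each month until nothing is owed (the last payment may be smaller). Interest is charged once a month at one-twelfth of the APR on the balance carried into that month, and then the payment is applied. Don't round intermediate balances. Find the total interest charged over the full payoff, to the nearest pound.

£1,228

Monthly rate r = 14.7%/12 = 1.225% = 0.01225.
Payoff takes n = ⌈−ln(1 − rB₀/P)/ln(1+r)⌉ = ⌈109.140⌉ = 110 payments; the last is £3.51.
Total paid = 109·£25.00 + £3.51 = £2,728.51.
Total interest = total paid − principal = £2,728.51 − £1,500.44 = £1,228.07.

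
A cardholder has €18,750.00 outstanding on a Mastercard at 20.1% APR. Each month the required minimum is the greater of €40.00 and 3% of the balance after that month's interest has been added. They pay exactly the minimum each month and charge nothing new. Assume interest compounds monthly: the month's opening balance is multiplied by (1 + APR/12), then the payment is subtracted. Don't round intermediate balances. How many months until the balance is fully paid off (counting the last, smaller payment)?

Monthly rate r = 20.1%/12 = 1.675% = 0.01675.
While 3% of the post-interest balance exceeds €40.00, each month B ← (B·(1+r))·(1 − 0.03), i.e. B shrinks by the factor (1+r)·0.97 = 0.98625.
This holds for months 1–193. Entering month 194 the balance is €1,295.04; 3% of the post-interest balance is now below €40.00, so the flat €40.00 minimum applies from here.
From month 194 a fixed €40.00 at rate r clears €1,295.04 in 48 more payments. Total: 193 + 48 = 241 months.

241 months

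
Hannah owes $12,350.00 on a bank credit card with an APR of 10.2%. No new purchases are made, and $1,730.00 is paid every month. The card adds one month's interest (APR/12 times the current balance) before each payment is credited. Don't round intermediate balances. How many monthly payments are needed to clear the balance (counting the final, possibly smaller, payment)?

8 months

Monthly rate r = 10.2%/12 = 0.85% = 0.0085.
Recurrence: B ← B·(1+r) − $1,730.00.
Month 1: interest $104.97; balance after payment $10,724.98.
Month 2: interest $91.16; balance after payment $9,086.14.
Closed form: n = −ln(1 − rB₀/P)/ln(1+r) = −ln(0.93932)/ln(1.0085) ≈ 7.396, so the balance reaches zero during payment 8.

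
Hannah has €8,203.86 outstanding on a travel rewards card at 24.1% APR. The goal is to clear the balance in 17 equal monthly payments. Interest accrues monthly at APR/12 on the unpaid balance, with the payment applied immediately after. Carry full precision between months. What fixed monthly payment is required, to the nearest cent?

Monthly rate r = 24.1%/12 = 2.00833% = 0.0200833.
Level-payment amortization: P = B₀·r / (1 − (1+r)^(−n)) = 8203.86·0.0200833 / (1 − 1.02008^(−17)).
Denominator 1 − (1+r)^(−17) = 0.286828601.
P = 164.761 / 0.286828601 ≈ 574.42.

€574.42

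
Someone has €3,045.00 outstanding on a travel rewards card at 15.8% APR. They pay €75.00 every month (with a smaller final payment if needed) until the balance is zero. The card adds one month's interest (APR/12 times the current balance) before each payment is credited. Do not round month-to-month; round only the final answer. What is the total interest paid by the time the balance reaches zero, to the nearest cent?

Monthly rate r = 15.8%/12 = 1.31667% = 0.0131667.
Payoff takes n = ⌈−ln(1 − rB₀/P)/ln(1+r)⌉ = ⌈58.467⌉ = 59 payments; the last is €35.12.
Total paid = 58·€75.00 + €35.12 = €4,385.12.
Total interest = total paid − principal = €4,385.12 − €3,045.00 = €1,340.12.

€1,340.12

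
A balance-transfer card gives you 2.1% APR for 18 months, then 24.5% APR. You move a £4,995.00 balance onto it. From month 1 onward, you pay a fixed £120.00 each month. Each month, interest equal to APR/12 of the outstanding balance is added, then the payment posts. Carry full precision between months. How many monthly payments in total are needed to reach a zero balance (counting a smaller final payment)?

53 payments

Promo months 1–18 at r₀ = 2.1%/12 = 0.00175; months 19+ at r₁ = 24.5%/12 = 0.0204167.
After month 18: iterate B ← B·(1+r₀) − £120.00 for 18 months → £2,962.27.
Then at r₁ with £120.00/mo: n₂ = −ln(1 − r₁·B/P)/ln(1+r₁) ≈ 34.69 → 35 more payments.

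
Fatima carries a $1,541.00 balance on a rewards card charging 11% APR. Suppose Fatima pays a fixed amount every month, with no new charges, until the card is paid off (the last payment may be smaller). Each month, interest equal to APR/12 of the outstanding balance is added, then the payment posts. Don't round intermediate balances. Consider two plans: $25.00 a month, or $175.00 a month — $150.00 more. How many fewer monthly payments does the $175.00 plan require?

82 fewer payments

Monthly rate r = 11%/12 = 0.916667% = 0.00916667.
At $25.00/mo: n = ⌈−ln(1 − rB₀/P)/ln(1+r)⌉ = 92 payments (last $5.83); total interest = total paid − $1,541.00 = $739.83.
At $175.00/mo: 10 payments (last $39.25); total interest $73.25.
Payments saved = 92 − 10 = 82.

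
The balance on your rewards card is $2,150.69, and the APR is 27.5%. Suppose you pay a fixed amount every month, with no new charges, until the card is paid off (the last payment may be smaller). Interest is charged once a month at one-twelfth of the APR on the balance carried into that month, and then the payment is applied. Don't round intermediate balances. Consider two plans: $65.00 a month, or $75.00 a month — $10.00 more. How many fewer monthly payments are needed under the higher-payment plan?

Monthly rate r = 27.5%/12 = 2.29167% = 0.0229167.
At $65.00/mo: n = ⌈−ln(1 − rB₀/P)/ln(1+r)⌉ = 63 payments (last $43.42); total interest = total paid − $2,150.69 = $1,922.73.
At $75.00/mo: 48 payments (last $18.53); total interest $1,392.84.
Payments saved = 63 − 48 = 15.

15 fewer payments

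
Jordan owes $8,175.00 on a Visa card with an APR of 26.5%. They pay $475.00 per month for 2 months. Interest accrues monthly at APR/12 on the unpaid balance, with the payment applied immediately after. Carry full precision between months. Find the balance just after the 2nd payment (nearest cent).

Monthly rate r = 26.5%/12 = 2.20833% = 0.0220833.
Each month: B ← B·(1+r) − $475.00.
Month 1: interest $180.53; balance after payment $7,880.53.
Month 2: interest $174.03; balance after payment $7,579.56.

$7,579.56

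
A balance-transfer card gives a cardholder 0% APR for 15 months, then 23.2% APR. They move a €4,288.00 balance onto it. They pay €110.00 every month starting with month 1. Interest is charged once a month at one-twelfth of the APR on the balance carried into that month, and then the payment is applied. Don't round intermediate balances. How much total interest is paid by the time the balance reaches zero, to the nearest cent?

€940.87

Promo months 1–15 at r₀ = 0%/12 = 0; months 16+ at r₁ = 23.2%/12 = 0.0193333.
After month 15 (no interest yet): B = €4,288.00 − 15·€110.00 = €2,638.00.
Then at r₁ with €110.00/mo: n₂ = −ln(1 − r₁·B/P)/ln(1+r₁) ≈ 32.53 → 33 more payments.
Total paid = 47·€110.00 + €58.87 = €5,228.87; interest = €5,228.87 − €4,288.00 = €940.87.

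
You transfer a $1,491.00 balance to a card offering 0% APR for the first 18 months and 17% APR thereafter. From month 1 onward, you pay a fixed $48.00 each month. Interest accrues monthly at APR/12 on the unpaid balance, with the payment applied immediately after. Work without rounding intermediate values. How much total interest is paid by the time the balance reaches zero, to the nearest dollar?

$71

Promo months 1–18 at r₀ = 0%/12 = 0; months 19+ at r₁ = 17%/12 = 0.0141667.
After month 18 (no interest yet): B = $1,491.00 − 18·$48.00 = $627.00.
Then at r₁ with $48.00/mo: n₂ = −ln(1 − r₁·B/P)/ln(1+r₁) ≈ 14.55 → 15 more payments.
Total paid = 32·$48.00 + $26.32 = $1,562.32; interest = $1,562.32 − $1,491.00 = $71.32.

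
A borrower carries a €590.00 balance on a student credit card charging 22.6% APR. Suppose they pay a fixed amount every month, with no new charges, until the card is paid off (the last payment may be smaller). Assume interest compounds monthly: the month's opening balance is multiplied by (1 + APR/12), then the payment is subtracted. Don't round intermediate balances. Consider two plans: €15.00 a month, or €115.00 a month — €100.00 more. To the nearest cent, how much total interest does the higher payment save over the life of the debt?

Monthly rate r = 22.6%/12 = 1.88333% = 0.0188333.
At €15.00/mo: n = ⌈−ln(1 − rB₀/P)/ln(1+r)⌉ = 73 payments (last €5.40); total interest = total paid − €590.00 = €495.40.
At €115.00/mo: 6 payments (last €51.57); total interest €36.57.
Interest saved = €495.40 − €36.57 = €458.83.

€458.83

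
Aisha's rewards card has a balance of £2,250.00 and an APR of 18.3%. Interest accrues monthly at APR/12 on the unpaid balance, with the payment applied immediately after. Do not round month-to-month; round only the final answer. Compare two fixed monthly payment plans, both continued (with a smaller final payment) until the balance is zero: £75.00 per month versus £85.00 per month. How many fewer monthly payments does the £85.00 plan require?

Monthly rate r = 18.3%/12 = 1.525% = 0.01525.
At £75.00/mo: n = ⌈−ln(1 − rB₀/P)/ln(1+r)⌉ = 41 payments (last £30.72); total interest = total paid − £2,250.00 = £780.72.
At £85.00/mo: 35 payments (last £13.48); total interest £653.48.
Payments saved = 41 − 35 = 6.

6 fewer payments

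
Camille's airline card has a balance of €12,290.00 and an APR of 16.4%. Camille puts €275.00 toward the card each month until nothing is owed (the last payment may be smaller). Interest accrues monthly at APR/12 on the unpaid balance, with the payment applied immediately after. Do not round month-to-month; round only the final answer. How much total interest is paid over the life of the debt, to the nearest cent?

€6,826.98

Monthly rate r = 16.4%/12 = 1.36667% = 0.0136667.
Payoff takes n = ⌈−ln(1 − rB₀/P)/ln(1+r)⌉ = ⌈69.515⌉ = 70 payments; the last is €141.98.
Total paid = 69·€275.00 + €141.98 = €19,116.98.
Total interest = total paid − principal = €19,116.98 − €12,290.00 = €6,826.98.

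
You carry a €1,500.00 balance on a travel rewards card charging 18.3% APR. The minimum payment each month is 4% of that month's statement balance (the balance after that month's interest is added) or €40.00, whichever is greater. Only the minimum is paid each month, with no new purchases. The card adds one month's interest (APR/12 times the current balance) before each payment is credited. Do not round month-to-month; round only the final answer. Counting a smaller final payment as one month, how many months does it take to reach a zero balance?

48 months

Monthly rate r = 18.3%/12 = 1.525% = 0.01525.
While 4% of the post-interest balance exceeds €40.00, each month B ← (B·(1+r))·(1 − 0.04), i.e. B shrinks by the factor (1+r)·0.96 = 0.97464.
This holds for months 1–17. Entering month 18 the balance is €969.27; 4% of the post-interest balance is now below €40.00, so the flat €40.00 minimum applies from here.
From month 18 a fixed €40.00 at rate r clears €969.27 in 31 more payments. Total: 17 + 31 = 48 months.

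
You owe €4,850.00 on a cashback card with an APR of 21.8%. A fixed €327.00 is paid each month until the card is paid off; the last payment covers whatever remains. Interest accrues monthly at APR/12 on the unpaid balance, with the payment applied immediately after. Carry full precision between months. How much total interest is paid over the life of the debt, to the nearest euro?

€853

Monthly rate r = 21.8%/12 = 1.81667% = 0.0181667.
Payoff takes n = ⌈−ln(1 − rB₀/P)/ln(1+r)⌉ = ⌈17.438⌉ = 18 payments; the last is €144.00.
Total paid = 17·€327.00 + €144.00 = €5,703.00.
Total interest = total paid − principal = €5,703.00 − €4,850.00 = €853.00.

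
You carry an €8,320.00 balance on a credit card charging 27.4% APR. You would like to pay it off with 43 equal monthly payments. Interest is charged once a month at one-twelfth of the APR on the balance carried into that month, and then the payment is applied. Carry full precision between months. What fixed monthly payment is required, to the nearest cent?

Monthly rate r = 27.4%/12 = 2.28333% = 0.0228333.
Level-payment amortization: P = B₀·r / (1 − (1+r)^(−n)) = 8320.00·0.0228333 / (1 − 1.02283^(−43)).
Denominator 1 − (1+r)^(−43) = 0.621217012.
P = 189.973 / 0.621217012 ≈ 305.81.

€305.81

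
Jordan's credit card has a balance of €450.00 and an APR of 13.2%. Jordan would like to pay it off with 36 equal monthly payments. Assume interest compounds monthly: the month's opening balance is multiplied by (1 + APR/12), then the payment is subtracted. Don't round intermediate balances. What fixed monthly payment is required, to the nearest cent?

€15.21

Monthly rate r = 13.2%/12 = 1.1% = 0.011.
Level-payment amortization: P = B₀·r / (1 − (1+r)^(−n)) = 450.00·0.011 / (1 − 1.011^(−36)).
Denominator 1 − (1+r)^(−36) = 0.325536583.
P = 4.95 / 0.325536583 ≈ 15.21.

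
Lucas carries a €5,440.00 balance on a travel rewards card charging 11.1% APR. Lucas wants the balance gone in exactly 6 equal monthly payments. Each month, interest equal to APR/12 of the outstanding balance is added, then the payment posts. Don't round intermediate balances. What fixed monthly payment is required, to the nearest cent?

€936.25

Monthly rate r = 11.1%/12 = 0.925% = 0.00925.
Level-payment amortization: P = B₀·r / (1 − (1+r)^(−n)) = 5440.00·0.00925 / (1 − 1.00925^(−6)).
Denominator 1 − (1+r)^(−6) = 0.0537466032.
P = 50.32 / 0.0537466032 ≈ 936.25.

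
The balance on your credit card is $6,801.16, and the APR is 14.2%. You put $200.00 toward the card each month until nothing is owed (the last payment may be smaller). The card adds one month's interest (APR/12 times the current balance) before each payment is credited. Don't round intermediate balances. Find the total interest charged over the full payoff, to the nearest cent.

Monthly rate r = 14.2%/12 = 1.18333% = 0.0118333.
Payoff takes n = ⌈−ln(1 − rB₀/P)/ln(1+r)⌉ = ⌈43.764⌉ = 44 payments; the last is $153.06.
Total paid = 43·$200.00 + $153.06 = $8,753.06.
Total interest = total paid − principal = $8,753.06 − $6,801.16 = $1,951.90.

$1,951.90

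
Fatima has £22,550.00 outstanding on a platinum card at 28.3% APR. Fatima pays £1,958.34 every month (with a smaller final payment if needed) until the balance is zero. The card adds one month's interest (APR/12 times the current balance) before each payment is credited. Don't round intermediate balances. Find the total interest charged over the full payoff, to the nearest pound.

Monthly rate r = 28.3%/12 = 2.35833% = 0.0235833.
Payoff takes n = ⌈−ln(1 − rB₀/P)/ln(1+r)⌉ = ⌈13.593⌉ = 14 payments; the last is £1,166.93.
Total paid = 13·£1,958.34 + £1,166.93 = £26,625.35.
Total interest = total paid − principal = £26,625.35 − £22,550.00 = £4,075.35.

£4,075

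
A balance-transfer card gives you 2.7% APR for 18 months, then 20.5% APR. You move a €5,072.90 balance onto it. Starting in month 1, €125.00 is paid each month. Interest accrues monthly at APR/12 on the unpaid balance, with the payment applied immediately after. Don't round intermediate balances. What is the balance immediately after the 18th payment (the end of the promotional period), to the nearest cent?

Promo months 1–18 at r₀ = 2.7%/12 = 0.00225; months 19+ at r₁ = 20.5%/12 = 0.0170833.
After month 18: iterate B ← B·(1+r₀) − €125.00 for 18 months → €2,988.78.

€2,988.78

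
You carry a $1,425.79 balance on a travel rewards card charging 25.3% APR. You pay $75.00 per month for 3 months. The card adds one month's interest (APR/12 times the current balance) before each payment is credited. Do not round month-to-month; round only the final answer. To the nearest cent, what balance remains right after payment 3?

Monthly rate r = 25.3%/12 = 2.10833% = 0.0210833.
Each month: B ← B·(1+r) − $75.00.
Month 1: interest $30.06; balance after payment $1,380.85.
Month 2: interest $29.11; balance after payment $1,334.96.
Month 3: interest $28.15; balance after payment $1,288.11.

$1,288.11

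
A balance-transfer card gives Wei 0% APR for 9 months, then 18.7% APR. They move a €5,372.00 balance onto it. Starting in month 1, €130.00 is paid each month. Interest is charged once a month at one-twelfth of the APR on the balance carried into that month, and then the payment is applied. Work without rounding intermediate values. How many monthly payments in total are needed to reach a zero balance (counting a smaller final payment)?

55 months

Promo months 1–9 at r₀ = 0%/12 = 0; months 10+ at r₁ = 18.7%/12 = 0.0155833.
After month 9 (no interest yet): B = €5,372.00 − 9·€130.00 = €4,202.00.
Then at r₁ with €130.00/mo: n₂ = −ln(1 − r₁·B/P)/ln(1+r₁) ≈ 45.31 → 46 more payments.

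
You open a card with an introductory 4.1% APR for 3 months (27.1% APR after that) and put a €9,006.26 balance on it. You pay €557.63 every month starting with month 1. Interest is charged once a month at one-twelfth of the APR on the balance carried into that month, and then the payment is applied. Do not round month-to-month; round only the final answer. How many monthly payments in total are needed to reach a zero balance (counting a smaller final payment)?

Promo months 1–3 at r₀ = 4.1%/12 = 0.00341667; months 4+ at r₁ = 27.1%/12 = 0.0225833.
After month 3: iterate B ← B·(1+r₀) − €557.63 for 3 months → €7,420.28.
Then at r₁ with €557.63/mo: n₂ = −ln(1 − r₁·B/P)/ln(1+r₁) ≈ 16.00 → 17 more payments.

20 months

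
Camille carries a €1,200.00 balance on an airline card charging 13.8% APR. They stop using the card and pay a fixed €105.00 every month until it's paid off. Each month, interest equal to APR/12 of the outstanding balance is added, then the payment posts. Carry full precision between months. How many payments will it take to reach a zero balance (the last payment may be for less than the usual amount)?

13 payments

Monthly rate r = 13.8%/12 = 1.15% = 0.0115.
Recurrence: B ← B·(1+r) − €105.00.
Month 1: interest €13.80; balance after payment €1,108.80.
Month 2: interest €12.75; balance after payment €1,016.55.
Closed form: n = −ln(1 − rB₀/P)/ln(1+r) = −ln(0.86857)/ln(1.0115) ≈ 12.323, so the balance reaches zero during payment 13.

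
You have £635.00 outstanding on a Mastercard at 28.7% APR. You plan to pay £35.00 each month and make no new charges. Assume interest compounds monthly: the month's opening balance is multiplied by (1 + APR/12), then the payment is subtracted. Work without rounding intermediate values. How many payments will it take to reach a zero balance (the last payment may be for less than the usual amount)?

25 payments

Monthly rate r = 28.7%/12 = 2.39167% = 0.0239167.
Recurrence: B ← B·(1+r) − £35.00.
Month 1: interest £15.19; balance after payment £615.19.
Month 2: interest £14.71; balance after payment £594.90.
Closed form: n = −ln(1 − rB₀/P)/ln(1+r) = −ln(0.56608)/ln(1.02392) ≈ 24.075, so the balance reaches zero during payment 25.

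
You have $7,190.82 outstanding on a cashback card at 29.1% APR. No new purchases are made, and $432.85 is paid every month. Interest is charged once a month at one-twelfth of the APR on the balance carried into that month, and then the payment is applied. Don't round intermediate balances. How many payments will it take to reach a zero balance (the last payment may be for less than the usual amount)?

Monthly rate r = 29.1%/12 = 2.425% = 0.02425.
Recurrence: B ← B·(1+r) − $432.85.
Month 1: interest $174.38; balance after payment $6,932.35.
Month 2: interest $168.11; balance after payment $6,667.61.
Closed form: n = −ln(1 − rB₀/P)/ln(1+r) = −ln(0.59714)/ln(1.02425) ≈ 21.519, so the balance reaches zero during payment 22.

22 months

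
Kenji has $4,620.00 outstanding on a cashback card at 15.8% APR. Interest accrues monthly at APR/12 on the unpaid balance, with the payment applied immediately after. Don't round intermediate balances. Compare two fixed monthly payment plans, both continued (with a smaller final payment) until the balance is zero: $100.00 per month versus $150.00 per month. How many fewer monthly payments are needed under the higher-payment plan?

32 fewer payments

Monthly rate r = 15.8%/12 = 1.31667% = 0.0131667.
At $100.00/mo: n = ⌈−ln(1 − rB₀/P)/ln(1+r)⌉ = 72 payments (last $65.33); total interest = total paid − $4,620.00 = $2,545.33.
At $150.00/mo: 40 payments (last $114.18); total interest $1,344.18.
Payments saved = 72 − 40 = 32.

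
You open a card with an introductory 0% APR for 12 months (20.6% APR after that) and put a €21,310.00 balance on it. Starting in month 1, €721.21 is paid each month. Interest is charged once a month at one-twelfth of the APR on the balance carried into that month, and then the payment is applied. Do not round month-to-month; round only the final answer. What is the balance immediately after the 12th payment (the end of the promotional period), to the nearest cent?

€12,655.48

Promo months 1–12 at r₀ = 0%/12 = 0; months 13+ at r₁ = 20.6%/12 = 0.0171667.
After month 12 (no interest yet): B = €21,310.00 − 12·€721.21 = €12,655.48.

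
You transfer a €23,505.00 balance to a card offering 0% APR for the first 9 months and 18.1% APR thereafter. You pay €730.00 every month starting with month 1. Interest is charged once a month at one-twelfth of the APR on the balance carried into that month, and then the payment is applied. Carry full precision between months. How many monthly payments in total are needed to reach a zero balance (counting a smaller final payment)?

Promo months 1–9 at r₀ = 0%/12 = 0; months 10+ at r₁ = 18.1%/12 = 0.0150833.
After month 9 (no interest yet): B = €23,505.00 − 9·€730.00 = €16,935.00.
Then at r₁ with €730.00/mo: n₂ = −ln(1 − r₁·B/P)/ln(1+r₁) ≈ 28.77 → 29 more payments.

38 payments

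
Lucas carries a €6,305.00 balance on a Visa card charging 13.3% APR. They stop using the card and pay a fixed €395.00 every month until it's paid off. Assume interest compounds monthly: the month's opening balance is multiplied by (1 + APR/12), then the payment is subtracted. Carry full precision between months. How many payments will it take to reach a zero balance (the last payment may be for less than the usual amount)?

18 payments

Monthly rate r = 13.3%/12 = 1.10833% = 0.0110833.
Recurrence: B ← B·(1+r) − €395.00.
Month 1: interest €69.88; balance after payment €5,979.88.
Month 2: interest €66.28; balance after payment €5,651.16.
Closed form: n = −ln(1 − rB₀/P)/ln(1+r) = −ln(0.82309)/ln(1.01108) ≈ 17.663, so the balance reaches zero during payment 18.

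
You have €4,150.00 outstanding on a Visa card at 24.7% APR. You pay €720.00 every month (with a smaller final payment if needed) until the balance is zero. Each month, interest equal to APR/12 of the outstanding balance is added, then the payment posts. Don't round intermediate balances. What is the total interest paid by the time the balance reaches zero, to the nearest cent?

€314.04

Monthly rate r = 24.7%/12 = 2.05833% = 0.0205833.
Payoff takes n = ⌈−ln(1 − rB₀/P)/ln(1+r)⌉ = ⌈6.198⌉ = 7 payments; the last is €144.04.
Total paid = 6·€720.00 + €144.04 = €4,464.04.
Total interest = total paid − principal = €4,464.04 − €4,150.00 = €314.04.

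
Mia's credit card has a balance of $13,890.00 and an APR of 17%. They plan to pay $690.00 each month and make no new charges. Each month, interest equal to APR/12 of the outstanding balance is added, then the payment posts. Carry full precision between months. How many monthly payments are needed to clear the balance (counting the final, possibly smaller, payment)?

Monthly rate r = 17%/12 = 1.41667% = 0.0141667.
Recurrence: B ← B·(1+r) − $690.00.
Month 1: interest $196.77; balance after payment $13,396.77.
Month 2: interest $189.79; balance after payment $12,896.56.
Closed form: n = −ln(1 − rB₀/P)/ln(1+r) = −ln(0.71482)/ln(1.01417) ≈ 23.866, so the balance reaches zero during payment 24.

24 months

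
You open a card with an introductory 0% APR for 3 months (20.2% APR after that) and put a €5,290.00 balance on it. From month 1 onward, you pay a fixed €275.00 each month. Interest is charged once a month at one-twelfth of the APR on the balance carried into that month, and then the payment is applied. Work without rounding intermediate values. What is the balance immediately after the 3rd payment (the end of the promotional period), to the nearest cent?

Promo months 1–3 at r₀ = 0%/12 = 0; months 4+ at r₁ = 20.2%/12 = 0.0168333.
After month 3 (no interest yet): B = €5,290.00 − 3·€275.00 = €4,465.00.

€4,465.00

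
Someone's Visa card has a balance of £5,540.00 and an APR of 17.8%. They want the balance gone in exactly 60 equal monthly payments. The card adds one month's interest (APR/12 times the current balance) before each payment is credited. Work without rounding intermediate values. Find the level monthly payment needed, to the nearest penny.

£140.08

Monthly rate r = 17.8%/12 = 1.48333% = 0.0148333.
Level-payment amortization: P = B₀·r / (1 − (1+r)^(−n)) = 5540.00·0.0148333 / (1 − 1.01483^(−60)).
Denominator 1 − (1+r)^(−60) = 0.586651297.
P = 82.1767 / 0.586651297 ≈ 140.08.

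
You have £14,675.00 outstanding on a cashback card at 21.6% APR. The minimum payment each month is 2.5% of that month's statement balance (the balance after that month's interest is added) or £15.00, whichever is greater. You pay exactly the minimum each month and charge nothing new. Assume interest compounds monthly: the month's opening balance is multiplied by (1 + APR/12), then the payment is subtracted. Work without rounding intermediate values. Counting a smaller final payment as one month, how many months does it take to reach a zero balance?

499 months

Monthly rate r = 21.6%/12 = 1.8% = 0.018.
While 2.5% of the post-interest balance exceeds £15.00, each month B ← (B·(1+r))·(1 − 0.025), i.e. B shrinks by the factor (1+r)·0.975 = 0.99255.
This holds for months 1–430. Entering month 431 the balance is £588.99; 2.5% of the post-interest balance is now below £15.00, so the flat £15.00 minimum applies from here.
From month 431 a fixed £15.00 at rate r clears £588.99 in 69 more payments. Total: 430 + 69 = 499 months.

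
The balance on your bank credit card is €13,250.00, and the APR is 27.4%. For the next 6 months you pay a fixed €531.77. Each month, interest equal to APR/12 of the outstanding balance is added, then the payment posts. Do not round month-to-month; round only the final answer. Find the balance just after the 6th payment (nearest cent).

€11,793.69

Monthly rate r = 27.4%/12 = 2.28333% = 0.0228333.
Each month: B ← B·(1+r) − €531.77.
Month 1: interest €302.54; balance after payment €13,020.77.
Month 2: interest €297.31; balance after payment €12,786.31.
Month 3: interest €291.95; balance after payment €12,546.49.
Month 4: interest €286.48; balance after payment €12,301.20.
Month 5: interest €280.88; balance after payment €12,050.31.
Month 6: interest €275.15; balance after payment €11,793.69.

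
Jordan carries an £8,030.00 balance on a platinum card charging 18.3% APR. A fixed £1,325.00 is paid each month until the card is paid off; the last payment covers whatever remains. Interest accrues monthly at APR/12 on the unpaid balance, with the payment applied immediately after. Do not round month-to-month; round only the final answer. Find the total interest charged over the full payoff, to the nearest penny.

£462.15

Monthly rate r = 18.3%/12 = 1.525% = 0.01525.
Payoff takes n = ⌈−ln(1 − rB₀/P)/ln(1+r)⌉ = ⌈6.407⌉ = 7 payments; the last is £542.15.
Total paid = 6·£1,325.00 + £542.15 = £8,492.15.
Total interest = total paid − principal = £8,492.15 − £8,030.00 = £462.15.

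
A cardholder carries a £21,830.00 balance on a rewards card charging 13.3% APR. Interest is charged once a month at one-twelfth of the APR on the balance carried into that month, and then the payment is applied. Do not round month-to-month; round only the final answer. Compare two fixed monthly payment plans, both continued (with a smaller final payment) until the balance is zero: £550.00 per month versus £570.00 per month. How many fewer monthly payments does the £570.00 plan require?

2 fewer payments

Monthly rate r = 13.3%/12 = 1.10833% = 0.0110833.
At £550.00/mo: n = ⌈−ln(1 − rB₀/P)/ln(1+r)⌉ = 53 payments (last £324.60); total interest = total paid − £21,830.00 = £7,094.60.
At £570.00/mo: 51 payments (last £70.13); total interest £6,740.13.
Payments saved = 53 − 51 = 2.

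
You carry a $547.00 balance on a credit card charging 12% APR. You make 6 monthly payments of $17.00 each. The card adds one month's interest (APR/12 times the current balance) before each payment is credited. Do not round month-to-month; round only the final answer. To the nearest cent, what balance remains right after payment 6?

Monthly rate r = 12%/12 = 1% = 0.01.
Each month: B ← B·(1+r) − $17.00.
Month 1: interest $5.47; balance after payment $535.47.
Month 2: interest $5.35; balance after payment $523.82.
Month 3: interest $5.24; balance after payment $512.06.
Month 4: interest $5.12; balance after payment $500.18.
Month 5: interest $5.00; balance after payment $488.19.
Month 6: interest $4.88; balance after payment $476.07.

$476.07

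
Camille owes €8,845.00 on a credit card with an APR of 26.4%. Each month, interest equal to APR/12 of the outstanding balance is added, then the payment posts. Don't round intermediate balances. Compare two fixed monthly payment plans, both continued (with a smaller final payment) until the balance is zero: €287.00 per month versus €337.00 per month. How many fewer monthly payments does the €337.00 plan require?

Monthly rate r = 26.4%/12 = 2.2% = 0.022.
At €287.00/mo: n = ⌈−ln(1 − rB₀/P)/ln(1+r)⌉ = 53 payments (last €21.97); total interest = total paid − €8,845.00 = €6,100.97.
At €337.00/mo: 40 payments (last €197.17); total interest €4,495.17.
Payments saved = 53 − 40 = 13.

13 fewer payments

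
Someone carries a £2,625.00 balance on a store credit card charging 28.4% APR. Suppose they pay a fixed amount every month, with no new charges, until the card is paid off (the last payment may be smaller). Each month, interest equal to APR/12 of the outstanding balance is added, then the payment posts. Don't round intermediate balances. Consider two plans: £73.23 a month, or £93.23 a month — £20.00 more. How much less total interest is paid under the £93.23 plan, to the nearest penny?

Monthly rate r = 28.4%/12 = 2.36667% = 0.0236667.
At £73.23/mo: n = ⌈−ln(1 − rB₀/P)/ln(1+r)⌉ = 81 payments (last £46.95); total interest = total paid − £2,625.00 = £3,280.35.
At £93.23/mo: 47 payments (last £86.63); total interest £1,750.21.
Interest saved = £3,280.35 − £1,750.21 = £1,530.14.

£1,530.14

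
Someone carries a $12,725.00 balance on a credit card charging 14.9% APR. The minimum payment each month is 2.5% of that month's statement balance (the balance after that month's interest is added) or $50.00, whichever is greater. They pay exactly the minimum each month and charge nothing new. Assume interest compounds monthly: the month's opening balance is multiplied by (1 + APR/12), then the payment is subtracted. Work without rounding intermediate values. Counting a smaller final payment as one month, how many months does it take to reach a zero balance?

Monthly rate r = 14.9%/12 = 1.24167% = 0.0124167.
While 2.5% of the post-interest balance exceeds $50.00, each month B ← (B·(1+r))·(1 − 0.025), i.e. B shrinks by the factor (1+r)·0.975 = 0.98711.
This holds for months 1–144. Entering month 145 the balance is $1,963.63; 2.5% of the post-interest balance is now below $50.00, so the flat $50.00 minimum applies from here.
From month 145 a fixed $50.00 at rate r clears $1,963.63 in 55 more payments. Total: 144 + 55 = 199 months.

199 months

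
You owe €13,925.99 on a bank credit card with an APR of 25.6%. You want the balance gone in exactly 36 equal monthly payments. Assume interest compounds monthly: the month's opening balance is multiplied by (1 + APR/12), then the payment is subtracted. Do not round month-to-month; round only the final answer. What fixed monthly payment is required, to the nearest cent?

Monthly rate r = 25.6%/12 = 2.13333% = 0.0213333.
Level-payment amortization: P = B₀·r / (1 − (1+r)^(−n)) = 13925.99·0.0213333 / (1 − 1.02133^(−36)).
Denominator 1 − (1+r)^(−36) = 0.53229741.
P = 297.088 / 0.53229741 ≈ 558.12.

€558.12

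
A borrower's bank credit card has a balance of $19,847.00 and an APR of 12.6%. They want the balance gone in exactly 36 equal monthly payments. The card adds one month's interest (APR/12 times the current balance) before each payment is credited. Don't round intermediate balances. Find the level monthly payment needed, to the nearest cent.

$664.91

Monthly rate r = 12.6%/12 = 1.05% = 0.0105.
Level-payment amortization: P = B₀·r / (1 − (1+r)^(−n)) = 19847.00·0.0105 / (1 − 1.0105^(−36)).
Denominator 1 − (1+r)^(−36) = 0.313417772.
P = 208.393 / 0.313417772 ≈ 664.91.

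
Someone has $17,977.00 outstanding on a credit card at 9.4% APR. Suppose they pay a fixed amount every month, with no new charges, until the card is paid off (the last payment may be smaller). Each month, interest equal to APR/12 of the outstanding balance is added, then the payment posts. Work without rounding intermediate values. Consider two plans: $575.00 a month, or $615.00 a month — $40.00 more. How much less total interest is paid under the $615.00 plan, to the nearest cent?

Monthly rate r = 9.4%/12 = 0.783333% = 0.00783333.
At $575.00/mo: n = ⌈−ln(1 − rB₀/P)/ln(1+r)⌉ = 37 payments (last $0.68); total interest = total paid − $17,977.00 = $2,723.68.
At $615.00/mo: 34 payments (last $200.89); total interest $2,518.89.
Interest saved = $2,723.68 − $2,518.89 = $204.79.

$204.79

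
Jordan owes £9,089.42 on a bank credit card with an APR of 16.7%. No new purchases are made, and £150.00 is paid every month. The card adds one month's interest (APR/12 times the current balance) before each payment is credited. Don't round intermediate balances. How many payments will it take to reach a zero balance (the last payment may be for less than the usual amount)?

Monthly rate r = 16.7%/12 = 1.39167% = 0.0139167.
Recurrence: B ← B·(1+r) − £150.00.
Month 1: interest £126.49; balance after payment £9,065.91.
Month 2: interest £126.17; balance after payment £9,042.08.
Closed form: n = −ln(1 − rB₀/P)/ln(1+r) = −ln(0.1567)/ln(1.01392) ≈ 134.103, so the balance reaches zero during payment 135.

135 months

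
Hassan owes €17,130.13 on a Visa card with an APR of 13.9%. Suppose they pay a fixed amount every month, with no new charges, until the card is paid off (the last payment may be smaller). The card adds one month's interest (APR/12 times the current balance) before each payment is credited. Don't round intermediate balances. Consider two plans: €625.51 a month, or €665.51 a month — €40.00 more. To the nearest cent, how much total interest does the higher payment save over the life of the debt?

€265.90

Monthly rate r = 13.9%/12 = 1.15833% = 0.0115833.
At €625.51/mo: n = ⌈−ln(1 − rB₀/P)/ln(1+r)⌉ = 34 payments (last €83.45); total interest = total paid − €17,130.13 = €3,595.15.
At €665.51/mo: 31 payments (last €494.08); total interest €3,329.25.
Interest saved = €3,595.15 − €3,329.25 = €265.90.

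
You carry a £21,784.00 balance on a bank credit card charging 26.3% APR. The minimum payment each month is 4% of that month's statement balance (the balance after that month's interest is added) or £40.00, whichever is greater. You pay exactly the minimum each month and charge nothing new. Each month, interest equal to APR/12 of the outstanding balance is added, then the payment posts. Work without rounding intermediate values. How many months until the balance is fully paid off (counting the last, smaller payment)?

Monthly rate r = 26.3%/12 = 2.19167% = 0.0219167.
While 4% of the post-interest balance exceeds £40.00, each month B ← (B·(1+r))·(1 − 0.04), i.e. B shrinks by the factor (1+r)·0.96 = 0.98104.
This holds for months 1–163. Entering month 164 the balance is £961.77; 4% of the post-interest balance is now below £40.00, so the flat £40.00 minimum applies from here.
From month 164 a fixed £40.00 at rate r clears £961.77 in 35 more payments. Total: 163 + 35 = 198 months.

198 months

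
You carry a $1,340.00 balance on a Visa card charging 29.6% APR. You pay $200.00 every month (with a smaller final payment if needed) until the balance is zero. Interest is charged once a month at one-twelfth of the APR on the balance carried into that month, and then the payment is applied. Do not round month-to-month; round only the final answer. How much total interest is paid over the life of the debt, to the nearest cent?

$143.25

Monthly rate r = 29.6%/12 = 2.46667% = 0.0246667.
Payoff takes n = ⌈−ln(1 − rB₀/P)/ln(1+r)⌉ = ⌈7.413⌉ = 8 payments; the last is $83.25.
Total paid = 7·$200.00 + $83.25 = $1,483.25.
Total interest = total paid − principal = $1,483.25 − $1,340.00 = $143.25.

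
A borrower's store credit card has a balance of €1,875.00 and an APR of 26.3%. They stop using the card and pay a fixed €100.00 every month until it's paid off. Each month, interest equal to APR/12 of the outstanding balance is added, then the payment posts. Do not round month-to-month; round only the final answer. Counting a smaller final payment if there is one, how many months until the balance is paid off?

Monthly rate r = 26.3%/12 = 2.19167% = 0.0219167.
Recurrence: B ← B·(1+r) − €100.00.
Month 1: interest €41.09; balance after payment €1,816.09.
Month 2: interest €39.80; balance after payment €1,755.90.
Closed form: n = −ln(1 − rB₀/P)/ln(1+r) = −ln(0.58906)/ln(1.02192) ≈ 24.411, so the balance reaches zero during payment 25.

25 payments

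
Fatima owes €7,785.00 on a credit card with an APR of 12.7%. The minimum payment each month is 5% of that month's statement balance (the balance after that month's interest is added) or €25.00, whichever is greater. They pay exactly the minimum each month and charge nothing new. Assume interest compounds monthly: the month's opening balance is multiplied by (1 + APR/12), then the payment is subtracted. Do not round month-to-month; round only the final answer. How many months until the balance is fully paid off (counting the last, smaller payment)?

90 months

Monthly rate r = 12.7%/12 = 1.05833% = 0.0105833.
While 5% of the post-interest balance exceeds €25.00, each month B ← (B·(1+r))·(1 − 0.05), i.e. B shrinks by the factor (1+r)·0.95 = 0.96005.
This holds for months 1–68. Entering month 69 the balance is €486.82; 5% of the post-interest balance is now below €25.00, so the flat €25.00 minimum applies from here.
From month 69 a fixed €25.00 at rate r clears €486.82 in 22 more payments. Total: 68 + 22 = 90 months.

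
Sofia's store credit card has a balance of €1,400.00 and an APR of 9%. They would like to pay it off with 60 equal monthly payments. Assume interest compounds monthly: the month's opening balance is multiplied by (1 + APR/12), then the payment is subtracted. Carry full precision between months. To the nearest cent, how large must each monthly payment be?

€29.06

Monthly rate r = 9%/12 = 0.75% = 0.0075.
Level-payment amortization: P = B₀·r / (1 − (1+r)^(−n)) = 1400.00·0.0075 / (1 − 1.0075^(−60)).
Denominator 1 − (1+r)^(−60) = 0.361300301.
P = 10.5 / 0.361300301 ≈ 29.06.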